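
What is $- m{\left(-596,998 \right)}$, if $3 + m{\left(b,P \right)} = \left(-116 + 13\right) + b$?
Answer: $702$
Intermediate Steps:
$m{\left(b,P \right)} = -106 + b$ ($m{\left(b,P \right)} = -3 + \left(\left(-116 + 13\right) + b\right) = -3 + \left(-103 + b\right) = -106 + b$)
$- m{\left(-596,998 \right)} = - (-106 - 596) = \left(-1\right) \left(-702\right) = 702$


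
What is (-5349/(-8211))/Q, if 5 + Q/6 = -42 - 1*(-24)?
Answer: -1783/377706 ≈ -0.0047206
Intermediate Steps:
Q = -138 (Q = -30 + 6*(-42 - 1*(-24)) = -30 + 6*(-42 + 24) = -30 + 6*(-18) = -30 - 108 = -138)
(-5349/(-8211))/Q = -5349/(-8211)/(-138) = -5349*(-1/8211)*(-1/138) = (1783/2737)*(-1/138) = -1783/377706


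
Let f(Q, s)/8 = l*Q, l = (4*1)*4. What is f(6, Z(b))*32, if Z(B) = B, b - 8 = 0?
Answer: 24576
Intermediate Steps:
b = 8 (b = 8 + 0 = 8)
l = 16 (l = 4*4 = 16)
f(Q, s) = 128*Q (f(Q, s) = 8*(16*Q) = 128*Q)
f(6, Z(b))*32 = (128*6)*32 = 768*32 = 24576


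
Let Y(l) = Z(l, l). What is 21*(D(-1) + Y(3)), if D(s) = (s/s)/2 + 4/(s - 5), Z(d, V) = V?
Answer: 119/2 ≈ 59.500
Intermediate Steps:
Y(l) = l
D(s) = 1/2 + 4/(-5 + s) (D(s) = 1*(1/2) + 4/(-5 + s) = 1/2 + 4/(-5 + s))
21*(D(-1) + Y(3)) = 21*((3 - 1)/(2*(-5 - 1)) + 3) = 21*((1/2)*2/(-6) + 3) = 21*((1/2)*(-1/6)*2 + 3) = 21*(-1/6 + 3) = 21*(17/6) = 119/2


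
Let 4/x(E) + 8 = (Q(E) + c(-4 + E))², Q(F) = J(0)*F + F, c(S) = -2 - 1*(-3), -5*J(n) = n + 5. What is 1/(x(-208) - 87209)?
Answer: -7/610467 ≈ -1.1467e-5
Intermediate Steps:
J(n) = -1 - n/5 (J(n) = -(n + 5)/5 = -(5 + n)/5 = -1 - n/5)
c(S) = 1 (c(S) = -2 + 3 = 1)
Q(F) = 0 (Q(F) = (-1 - ⅕*0)*F + F = (-1 + 0)*F + F = -F + F = 0)
x(E) = -4/7 (x(E) = 4/(-8 + (0 + 1)²) = 4/(-8 + 1²) = 4/(-8 + 1) = 4/(-7) = 4*(-⅐) = -4/7)
1/(x(-208) - 87209) = 1/(-4/7 - 87209) = 1/(-610467/7) = -7/610467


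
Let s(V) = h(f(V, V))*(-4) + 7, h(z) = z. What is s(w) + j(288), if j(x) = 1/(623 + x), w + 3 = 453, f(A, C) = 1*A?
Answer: -1633422/911 ≈ -1793.0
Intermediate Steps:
f(A, C) = A
w = 450 (w = -3 + 453 = 450)
s(V) = 7 - 4*V (s(V) = V*(-4) + 7 = -4*V + 7 = 7 - 4*V)
s(w) + j(288) = (7 - 4*450) + 1/(623 + 288) = (7 - 1800) + 1/911 = -1793 + 1/911 = -1633422/911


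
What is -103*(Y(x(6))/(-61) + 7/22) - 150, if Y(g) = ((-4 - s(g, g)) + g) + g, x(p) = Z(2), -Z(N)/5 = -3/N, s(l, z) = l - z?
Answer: -220355/1342 ≈ -164.20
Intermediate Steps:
Z(N) = 15/N (Z(N) = -(-15)/N = 15/N)
x(p) = 15/2
Y(g) = -4 + 2*g (Y(g) = ((-4 - (g - g)) + g) + g = ((-4 - 1*0) + g) + g = ((-4 + 0) + g) + g = (-4 + g) + g = -4 + 2*g)
-103*(Y(x(6))/(-61) + 7/22) - 150 = -103*((-4 + 2*(15/2))/(-61) + 7/22) - 150 = -103*((-4 + 15)*(-1/61) + 7*(1/22)) - 150 = -103*(11*(-1/61) + 7/22) - 150 = -103*(-11/61 + 7/22) - 150 = -103*185/1342 - 150 = -19055/1342 - 150 = -220355/1342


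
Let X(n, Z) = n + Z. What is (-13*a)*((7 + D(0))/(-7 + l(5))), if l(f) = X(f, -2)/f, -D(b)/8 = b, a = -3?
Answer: -1365/32 ≈ -42.656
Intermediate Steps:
X(n, Z) = Z + n
D(b) = -8*b
l(f) = (-2 + f)/f
(-13*a)*((7 + D(0))/(-7 + l(5))) = (-13*(-3))*((7 - 8*0)/(-7 + (-2 + 5)/5)) = 39*((7 + 0)/(-7 + (1/5)*3)) = 39*(7/(-7 + 3/5)) = 39*(7/(-32/5)) = 39*(7*(-5/32)) = 39*(-35/32) = -1365/32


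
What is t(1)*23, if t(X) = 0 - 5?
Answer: -115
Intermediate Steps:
t(X) = -5
t(1)*23 = -5*23 = -115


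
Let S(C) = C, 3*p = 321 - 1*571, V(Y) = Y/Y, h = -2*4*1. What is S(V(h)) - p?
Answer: 253/3 ≈ 84.333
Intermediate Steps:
h = -8 (h = -8*1 = -8)
V(Y) = 1
p = -250/3 (p = (321 - 1*571)/3 = (321 - 571)/3 = (⅓)*(-250) = -250/3 ≈ -83.333)
S(V(h)) - p = 1 - 1*(-250/3) = 1 + 250/3 = 253/3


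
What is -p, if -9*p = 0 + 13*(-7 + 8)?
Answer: 13/9 ≈ 1.4444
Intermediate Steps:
p = -13/9 (p = -(0 + 13*(-7 + 8))/9 = -(0 + 13*1)/9 = -(0 + 13)/9 = -⅑*13 = -13/9 ≈ -1.4444)
-p = -1*(-13/9) = 13/9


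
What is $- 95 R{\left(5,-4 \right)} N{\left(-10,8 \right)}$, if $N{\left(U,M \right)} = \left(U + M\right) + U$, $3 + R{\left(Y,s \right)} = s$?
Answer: $-7980$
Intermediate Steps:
$R{\left(Y,s \right)} = -3 + s$
$N{\left(U,M \right)} = M + 2 U$ ($N{\left(U,M \right)} = \left(M + U\right) + U = M + 2 U$)
$- 95 R{\left(5,-4 \right)} N{\left(-10,8 \right)} = - 95 \left(-3 - 4\right) \left(8 + 2 \left(-10\right)\right) = \left(-95\right) \left(-7\right) \left(8 - 20\right) = 665 \left(-12\right) = -7980$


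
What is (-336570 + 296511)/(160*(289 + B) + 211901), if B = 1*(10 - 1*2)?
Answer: -40059/259421 ≈ -0.15442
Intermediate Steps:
B = 8 (B = 1*(10 - 2) = 1*8 = 8)
(-336570 + 296511)/(160*(289 + B) + 211901) = (-336570 + 296511)/(160*(289 + 8) + 211901) = -40059/(160*297 + 211901) = -40059/(47520 + 211901) = -40059/259421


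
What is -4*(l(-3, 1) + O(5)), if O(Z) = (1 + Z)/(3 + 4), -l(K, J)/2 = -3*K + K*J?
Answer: 312/7 ≈ 44.571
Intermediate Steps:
l(K, J) = 6*K - 2*J*K (l(K, J) = -2*(-3*K + K*J) = -2*(-3*K + J*K) = 6*K - 2*J*K)
O(Z) = ⅐ + Z/7 (O(Z) = (1 + Z)/7 = (1 + Z)*(⅐) = ⅐ + Z/7)
-4*(l(-3, 1) + O(5)) = -4*(2*(-3)*(3 - 1*1) + (⅐ + (⅐)*5)) = -4*(2*(-3)*(3 - 1) + (⅐ + 5/7)) = -4*(2*(-3)*2 + 6/7) = -4*(-12 + 6/7) = -4*(-78/7) = 312/7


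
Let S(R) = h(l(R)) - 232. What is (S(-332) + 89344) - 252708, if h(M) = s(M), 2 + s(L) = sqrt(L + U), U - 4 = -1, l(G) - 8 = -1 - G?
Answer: -163598 + 3*sqrt(38) ≈ -1.6358e+5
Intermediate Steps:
l(G) = 7 - G (l(G) = 8 + (-1 - G) = 7 - G)
U = 3 (U = 4 - 1 = 3)
s(L) = -2 + sqrt(3 + L) (s(L) = -2 + sqrt(L + 3) = -2 + sqrt(3 + L))
h(M) = -2 + sqrt(3 + M)
S(R) = -234 + sqrt(10 - R) (S(R) = (-2 + sqrt(3 + (7 - R))) - 232 = (-2 + sqrt(10 - R)) - 232 = -234 + sqrt(10 - R))
(S(-332) + 89344) - 252708 = ((-234 + sqrt(10 - 1*(-332))) + 89344) - 252708 = ((-234 + sqrt(10 + 332)) + 89344) - 252708 = ((-234 + sqrt(342)) + 89344) - 252708 = ((-234 + 3*sqrt(38)) + 89344) - 252708 = (89110 + 3*sqrt(38)) - 252708 = -163598 + 3*sqrt(38)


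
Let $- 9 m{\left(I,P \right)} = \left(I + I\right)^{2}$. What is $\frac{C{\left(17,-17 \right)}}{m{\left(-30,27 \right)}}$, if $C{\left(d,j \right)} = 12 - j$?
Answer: $- \frac{29}{400} \approx -0.0725$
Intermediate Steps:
$m{\left(I,P \right)} = - \frac{4 I^{2}}{9}$ ($m{\left(I,P \right)} = - \frac{\left(I + I\right)^{2}}{9} = - \frac{\left(2 I\right)^{2}}{9} = - \frac{4 I^{2}}{9}$)
$\frac{C{\left(17,-17 \right)}}{m{\left(-30,27 \right)}} = \frac{12 - -17}{\left(- \frac{4}{9}\right) \left(-30\right)^{2}} = \frac{12 + 17}{\left(- \frac{4}{9}\right) 900} = \frac{29}{-400} = 29 \left(- \frac{1}{400}\right) = - \frac{29}{400}$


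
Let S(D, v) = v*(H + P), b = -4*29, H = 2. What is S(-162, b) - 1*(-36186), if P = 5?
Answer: 35374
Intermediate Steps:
b = -116
S(D, v) = 7*v (S(D, v) = v*(2 + 5) = v*7 = 7*v)
S(-162, b) - 1*(-36186) = 7*(-116) - 1*(-36186) = -812 + 36186 = 35374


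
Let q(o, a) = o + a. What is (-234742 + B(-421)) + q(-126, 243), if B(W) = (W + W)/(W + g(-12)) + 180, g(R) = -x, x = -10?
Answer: -96356053/411 ≈ -2.3444e+5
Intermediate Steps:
g(R) = 10 (g(R) = -1*(-10) = 10)
q(o, a) = a + o
B(W) = 180 + 2*W/(10 + W) (B(W) = (W + W)/(W + 10) + 180 = (2*W)/(10 + W) + 180 = 2*W/(10 + W) + 180 = 180 + 2*W/(10 + W))
(-234742 + B(-421)) + q(-126, 243) = (-234742 + 2*(900 + 91*(-421))/(10 - 421)) + (243 - 126) = (-234742 + 2*(900 - 38311)/(-411)) + 117 = (-234742 + 2*(-1/411)*(-37411)) + 117 = (-234742 + 74822/411) + 117 = -96404140/411 + 117 = -96356053/411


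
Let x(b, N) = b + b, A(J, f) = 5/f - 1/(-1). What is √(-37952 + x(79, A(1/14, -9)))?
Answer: I*√37794 ≈ 194.41*I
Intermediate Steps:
A(J, f) = 1 + 5/f (A(J, f) = 5/f - 1*(-1) = 5/f + 1 = 1 + 5/f)
x(b, N) = 2*b
√(-37952 + x(79, A(1/14, -9))) = √(-37952 + 2*79) = √(-37952 + 158) = √(-37794) = I*√37794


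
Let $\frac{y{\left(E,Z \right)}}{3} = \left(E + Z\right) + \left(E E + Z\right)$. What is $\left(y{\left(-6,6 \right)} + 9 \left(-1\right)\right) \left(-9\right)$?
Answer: $-1053$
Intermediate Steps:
$y{\left(E,Z \right)} = 3 E + 3 E^{2} + 6 Z$ ($y{\left(E,Z \right)} = 3 \left(\left(E + Z\right) + \left(E E + Z\right)\right) = 3 \left(\left(E + Z\right) + \left(E^{2} + Z\right)\right) = 3 \left(\left(E + Z\right) + \left(Z + E^{2}\right)\right) = 3 \left(E + E^{2} + 2 Z\right) = 3 E + 3 E^{2} + 6 Z$)
$\left(y{\left(-6,6 \right)} + 9 \left(-1\right)\right) \left(-9\right) = \left(\left(3 \left(-6\right) + 3 \left(-6\right)^{2} + 6 \cdot 6\right) + 9 \left(-1\right)\right) \left(-9\right) = \left(\left(-18 + 3 \cdot 36 + 36\right) - 9\right) \left(-9\right) = \left(\left(-18 + 108 + 36\right) - 9\right) \left(-9\right) = \left(126 - 9\right) \left(-9\right) = 117 \left(-9\right) = -1053$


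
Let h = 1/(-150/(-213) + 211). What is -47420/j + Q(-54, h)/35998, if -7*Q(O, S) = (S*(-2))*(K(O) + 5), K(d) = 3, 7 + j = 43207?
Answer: -4490200429613/4090609691280 ≈ -1.0977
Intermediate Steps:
j = 43200 (j = -7 + 43207 = 43200)
h = 71/15031 (h = 1/(-150*(-1/213) + 211) = 1/(50/71 + 211) = 1/(15031/71) = 71/15031 ≈ 0.0047236)
Q(O, S) = 16*S/7 (Q(O, S) = -S*(-2)*(3 + 5)/7 = -(-2*S)*8/7 = -(-16)*S/7 = 16*S/7)
-47420/j + Q(-54, h)/35998 = -47420/43200 + ((16/7)*(71/15031))/35998 = -47420*1/43200 + (1136/105217)*(1/35998) = -2371/2160 + 568/1893800783 = -4490200429613/4090609691280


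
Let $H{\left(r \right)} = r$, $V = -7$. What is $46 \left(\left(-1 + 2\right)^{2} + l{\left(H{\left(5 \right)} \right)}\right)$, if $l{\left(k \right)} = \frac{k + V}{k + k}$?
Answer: $\frac{184}{5} \approx 36.8$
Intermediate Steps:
$l{\left(k \right)} = \frac{-7 + k}{2 k}$ ($l{\left(k \right)} = \frac{k - 7}{k + k} = \frac{-7 + k}{2 k}$)
$46 \left(\left(-1 + 2\right)^{2} + l{\left(H{\left(5 \right)} \right)}\right) = 46 \left(\left(-1 + 2\right)^{2} + \frac{-7 + 5}{2 \cdot 5}\right) = 46 \left(1^{2} + \frac{1}{2} \cdot \frac{1}{5} \left(-2\right)\right) = 46 \left(1 - \frac{1}{5}\right) = 46 \cdot \frac{4}{5} = \frac{184}{5}$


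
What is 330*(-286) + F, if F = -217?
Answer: -94597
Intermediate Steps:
330*(-286) + F = 330*(-286) - 217 = -94380 - 217 = -94597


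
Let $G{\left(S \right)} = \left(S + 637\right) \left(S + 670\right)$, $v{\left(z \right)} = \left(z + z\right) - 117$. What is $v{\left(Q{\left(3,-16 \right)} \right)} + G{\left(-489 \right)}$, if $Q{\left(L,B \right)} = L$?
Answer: $26677$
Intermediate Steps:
$v{\left(z \right)} = -117 + 2 z$ ($v{\left(z \right)} = 2 z - 117 = -117 + 2 z$)
$G{\left(S \right)} = \left(637 + S\right) \left(670 + S\right)$
$v{\left(Q{\left(3,-16 \right)} \right)} + G{\left(-489 \right)} = \left(-117 + 2 \cdot 3\right) + \left(426790 + \left(-489\right)^{2} + 1307 \left(-489\right)\right) = \left(-117 + 6\right) + \left(426790 + 239121 - 639123\right) = -111 + 26788 = 26677$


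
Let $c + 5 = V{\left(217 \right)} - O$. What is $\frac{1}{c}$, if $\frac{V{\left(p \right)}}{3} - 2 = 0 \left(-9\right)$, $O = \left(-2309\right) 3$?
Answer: $\frac{1}{6928} \approx 0.00014434$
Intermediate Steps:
$O = -6927$
$V{\left(p \right)} = 6$ ($V{\left(p \right)} = 6 + 3 \cdot 0 \left(-9\right) = 6 + 3 \cdot 0 = 6 + 0 = 6$)
$c = 6928$ ($c = -5 + \left(6 - -6927\right) = -5 + \left(6 + 6927\right) = -5 + 6933 = 6928$)
$\frac{1}{c} = \frac{1}{6928}$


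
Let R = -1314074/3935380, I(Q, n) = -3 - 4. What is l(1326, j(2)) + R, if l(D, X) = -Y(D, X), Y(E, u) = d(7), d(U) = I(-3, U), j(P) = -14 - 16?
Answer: 13116793/1967690 ≈ 6.6661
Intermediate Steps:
I(Q, n) = -7
j(P) = -30
d(U) = -7
Y(E, u) = -7
R = -657037/1967690 (R = -1314074*1/3935380 = -657037/1967690 ≈ -0.33391)
l(D, X) = 7 (l(D, X) = -1*(-7) = 7)
l(1326, j(2)) + R = 7 - 657037/1967690 = 13116793/1967690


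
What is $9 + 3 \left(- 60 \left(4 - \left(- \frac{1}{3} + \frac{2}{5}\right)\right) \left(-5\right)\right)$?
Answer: $3549$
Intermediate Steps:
$9 + 3 \left(- 60 \left(4 - \left(- \frac{1}{3} + \frac{2}{5}\right)\right) \left(-5\right)\right) = 9 + 3 \left(- 60 \left(4 - \frac{1}{15}\right) \left(-5\right)\right) = 9 + 3 \left(- 60 \cdot \frac{59}{15} \left(-5\right)\right) = 9 + 3 \left(\left(-60\right) \left(- \frac{59}{3}\right)\right) = 9 + 3 \cdot 1180 = 9 + 3540 = 3549$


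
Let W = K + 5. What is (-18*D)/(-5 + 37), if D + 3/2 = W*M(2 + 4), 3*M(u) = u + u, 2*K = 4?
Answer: -477/32 ≈ -14.906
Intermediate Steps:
K = 2 (K = (1/2)*4 = 2)
W = 7 (W = 2 + 5 = 7)
M(u) = 2*u/3 (M(u) = (u + u)/3 = (2*u)/3 = 2*u/3)
D = 53/2 (D = -3/2 + 7*(2*(2 + 4)/3) = -3/2 + 7*((2/3)*6) = -3/2 + 7*4 = -3/2 + 28 = 53/2 ≈ 26.500)
(-18*D)/(-5 + 37) = (-18*53/2)/(-5 + 37) = -477/32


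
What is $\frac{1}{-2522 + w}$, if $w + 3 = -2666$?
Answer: $- \frac{1}{5191} \approx -0.00019264$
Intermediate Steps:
$w = -2669$ ($w = -3 - 2666 = -2669$)
$\frac{1}{-2522 + w} = \frac{1}{-2522 - 2669} = \frac{1}{-5191} = - \frac{1}{5191}$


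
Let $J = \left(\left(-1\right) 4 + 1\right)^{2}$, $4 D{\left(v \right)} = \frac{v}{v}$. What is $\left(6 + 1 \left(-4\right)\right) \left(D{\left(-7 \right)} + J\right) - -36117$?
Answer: $\frac{72271}{2} \approx 36136.0$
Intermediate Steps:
$D{\left(v \right)} = \frac{1}{4}$ ($D{\left(v \right)} = \frac{v \frac{1}{v}}{4} = \frac{1}{4} \cdot 1 = \frac{1}{4}$)
$J = 9$ ($J = \left(-4 + 1\right)^{2} = \left(-3\right)^{2} = 9$)
$\left(6 + 1 \left(-4\right)\right) \left(D{\left(-7 \right)} + J\right) - -36117 = \left(6 + 1 \left(-4\right)\right) \left(\frac{1}{4} + 9\right) - -36117 = \left(6 - 4\right) \frac{37}{4} + 36117 = 2 \cdot \frac{37}{4} + 36117 = \frac{37}{2} + 36117 = \frac{72271}{2}$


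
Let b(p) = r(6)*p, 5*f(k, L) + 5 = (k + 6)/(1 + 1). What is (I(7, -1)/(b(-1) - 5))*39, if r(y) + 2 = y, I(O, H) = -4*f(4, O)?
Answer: 0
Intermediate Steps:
f(k, L) = -2/5 + k/10 (f(k, L) = -1 + ((k + 6)/(1 + 1))/5 = -1 + ((6 + k)/2)/5 = -1 + ((6 + k)*(1/2))/5 = -1 + (3 + k/2)/5 = -1 + (3/5 + k/10) = -2/5 + k/10)
I(O, H) = 0 (I(O, H) = -4*(-2/5 + (1/10)*4) = -4*(-2/5 + 2/5) = -4*0 = 0)
r(y) = -2 + y
b(p) = 4*p (b(p) = (-2 + 6)*p = 4*p)
(I(7, -1)/(b(-1) - 5))*39 = (0/(4*(-1) - 5))*39 = (0/(-4 - 5))*39 = (0/(-9))*39 = -1/9*0*39 = 0*39 = 0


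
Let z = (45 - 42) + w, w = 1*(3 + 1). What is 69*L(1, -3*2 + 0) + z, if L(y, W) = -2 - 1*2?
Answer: -269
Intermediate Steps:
L(y, W) = -4 (L(y, W) = -2 - 2 = -4)
w = 4 (w = 1*4 = 4)
z = 7 (z = (45 - 42) + 4 = 3 + 4 = 7)
69*L(1, -3*2 + 0) + z = 69*(-4) + 7 = -276 + 7 = -269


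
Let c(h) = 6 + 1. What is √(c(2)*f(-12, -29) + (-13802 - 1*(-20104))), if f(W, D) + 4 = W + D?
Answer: √5987 ≈ 77.376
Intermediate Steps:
c(h) = 7
f(W, D) = -4 + D + W (f(W, D) = -4 + (W + D) = -4 + (D + W) = -4 + D + W)
√(c(2)*f(-12, -29) + (-13802 - 1*(-20104))) = √(7*(-4 - 29 - 12) + (-13802 - 1*(-20104))) = √(7*(-45) + (-13802 + 20104)) = √(-315 + 6302) = √5987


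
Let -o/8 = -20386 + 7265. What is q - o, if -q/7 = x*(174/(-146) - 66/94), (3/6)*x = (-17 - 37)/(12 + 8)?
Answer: -1801954162/17155 ≈ -1.0504e+5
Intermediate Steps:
x = -27/5 (x = 2*((-17 - 37)/(12 + 8)) = 2*(-54/20) = 2*(-54*1/20) = 2*(-27/10) = -27/5 ≈ -5.4000)
o = 104968 (o = -8*(-20386 + 7265) = -8*(-13121) = 104968)
q = -1228122/17155 (q = -(-189)*(174/(-146) - 66/94)/5 = -(-189)*(174*(-1/146) - 66*1/94)/5 = -(-189)*(-87/73 - 33/47)/5 = -(-189)*(-6498)/(5*3431) = -7*175446/17155 = -1228122/17155 ≈ -71.590)
q - o = -1228122/17155 - 1*104968 = -1228122/17155 - 104968 = -1801954162/17155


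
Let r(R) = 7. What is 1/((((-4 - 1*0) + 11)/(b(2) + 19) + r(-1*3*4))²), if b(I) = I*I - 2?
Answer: 9/484 ≈ 0.018595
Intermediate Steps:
b(I) = -2 + I² (b(I) = I² - 2 = -2 + I²)
1/((((-4 - 1*0) + 11)/(b(2) + 19) + r(-1*3*4))²) = 1/((((-4 - 1*0) + 11)/((-2 + 2²) + 19) + 7)²) = 1/((((-4 + 0) + 11)/((-2 + 4) + 19) + 7)²) = 1/(((-4 + 11)/(2 + 19) + 7)²) = 1/((7/21 + 7)²) = 1/((7*(1/21) + 7)²) = 1/((⅓ + 7)²) = 1/((22/3)²) = 1/(484/9) = 9/484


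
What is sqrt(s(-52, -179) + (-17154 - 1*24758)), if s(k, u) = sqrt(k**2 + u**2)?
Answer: sqrt(-41912 + sqrt(34745)) ≈ 204.27*I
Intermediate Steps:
sqrt(s(-52, -179) + (-17154 - 1*24758)) = sqrt(sqrt((-52)**2 + (-179)**2) + (-17154 - 1*24758)) = sqrt(sqrt(2704 + 32041) + (-17154 - 24758)) = sqrt(sqrt(34745) - 41912) = sqrt(-41912 + sqrt(34745))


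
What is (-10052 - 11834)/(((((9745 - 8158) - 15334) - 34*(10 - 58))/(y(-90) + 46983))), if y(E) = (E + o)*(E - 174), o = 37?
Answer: 266899770/2423 ≈ 1.1015e+5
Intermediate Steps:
y(E) = (-174 + E)*(37 + E) (y(E) = (E + 37)*(E - 174) = (37 + E)*(-174 + E) = (-174 + E)*(37 + E))
(-10052 - 11834)/(((((9745 - 8158) - 15334) - 34*(10 - 58))/(y(-90) + 46983))) = (-10052 - 11834)/(((((9745 - 8158) - 15334) - 34*(10 - 58))/((-6438 + (-90)² - 137*(-90)) + 46983))) = -21886*((-6438 + 8100 + 12330) + 46983)/((1587 - 15334) - 34*(-48)) = -21886*(13992 + 46983)/(-13747 + 1632) = -21886/((-12115/60975)) = -21886/((-12115*1/60975)) = -21886/(-2423/12195) = -21886*(-12195/2423) = 266899770/2423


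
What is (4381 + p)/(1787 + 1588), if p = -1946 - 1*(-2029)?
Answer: 496/375 ≈ 1.3227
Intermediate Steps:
p = 83 (p = -1946 + 2029 = 83)
(4381 + p)/(1787 + 1588) = (4381 + 83)/(1787 + 1588) = 4464/3375 = 4464*(1/3375) = 496/375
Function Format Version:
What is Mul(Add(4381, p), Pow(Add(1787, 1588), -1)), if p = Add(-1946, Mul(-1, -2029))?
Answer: Rational(496, 375) ≈ 1.3227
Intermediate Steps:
p = 83 (p = Add(-1946, 2029) = 83)
Mul(Add(4381, p), Pow(Add(1787, 1588), -1)) = Mul(Add(4381, 83), Pow(Add(1787, 1588), -1)) = Mul(4464, Pow(3375, -1)) = Mul(4464, Rational(1, 3375)) = Rational(496, 375)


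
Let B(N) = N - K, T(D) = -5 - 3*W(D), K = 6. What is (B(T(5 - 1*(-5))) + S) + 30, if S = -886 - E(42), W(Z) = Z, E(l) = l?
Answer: -939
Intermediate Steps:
T(D) = -5 - 3*D
B(N) = -6 + N (B(N) = N - 1*6 = N - 6 = -6 + N)
S = -928 (S = -886 - 1*42 = -886 - 42 = -928)
(B(T(5 - 1*(-5))) + S) + 30 = ((-6 + (-5 - 3*(5 - 1*(-5)))) - 928) + 30 = ((-6 + (-5 - 3*(5 + 5))) - 928) + 30 = ((-6 + (-5 - 3*10)) - 928) + 30 = ((-6 + (-5 - 30)) - 928) + 30 = ((-6 - 35) - 928) + 30 = (-41 - 928) + 30 = -969 + 30 = -939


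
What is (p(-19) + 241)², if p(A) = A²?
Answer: 362404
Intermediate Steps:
(p(-19) + 241)² = ((-19)² + 241)² = (361 + 241)² = 602² = 362404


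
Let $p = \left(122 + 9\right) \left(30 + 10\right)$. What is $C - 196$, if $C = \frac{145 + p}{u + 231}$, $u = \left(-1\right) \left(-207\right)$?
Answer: $- \frac{26821}{146} \approx -183.71$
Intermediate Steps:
$p = 5240$ ($p = 131 \cdot 40 = 5240$)
$u = 207$
$C = \frac{1795}{146}$ ($C = \frac{145 + 5240}{207 + 231} = \frac{5385}{438} = 5385 \cdot \frac{1}{438} = \frac{1795}{146} \approx 12.295$)
$C - 196 = \frac{1795}{146} - 196 = - \frac{26821}{146}$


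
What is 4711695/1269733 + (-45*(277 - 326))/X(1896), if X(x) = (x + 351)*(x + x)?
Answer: 637291766015/171728848784 ≈ 3.7110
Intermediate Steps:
X(x) = 2*x*(351 + x) (X(x) = (351 + x)*(2*x) = 2*x*(351 + x))
4711695/1269733 + (-45*(277 - 326))/X(1896) = 4711695/1269733 + (-45*(277 - 326))/((2*1896*(351 + 1896))) = 4711695*(1/1269733) + (-45*(-49))/((2*1896*2247)) = 4711695/1269733 + 2205/8520624 = 4711695/1269733 + 2205*(1/8520624) = 4711695/1269733 + 35/135248 = 637291766015/171728848784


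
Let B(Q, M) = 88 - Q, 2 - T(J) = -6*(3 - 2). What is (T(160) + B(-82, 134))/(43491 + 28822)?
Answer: 178/72313 ≈ 0.0024615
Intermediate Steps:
T(J) = 8 (T(J) = 2 - (-6)*(3 - 2) = 2 - (-6) = 2 - 1*(-6) = 2 + 6 = 8)
(T(160) + B(-82, 134))/(43491 + 28822) = (8 + (88 - 1*(-82)))/(43491 + 28822) = (8 + (88 + 82))/72313 = (8 + 170)*(1/72313) = 178*(1/72313) = 178/72313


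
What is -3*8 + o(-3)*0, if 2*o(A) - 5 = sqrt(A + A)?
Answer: -24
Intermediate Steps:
o(A) = 5/2 + sqrt(2)*sqrt(A)/2 (o(A) = 5/2 + sqrt(A + A)/2 = 5/2 + sqrt(2*A)/2 = 5/2 + (sqrt(2)*sqrt(A))/2 = 5/2 + sqrt(2)*sqrt(A)/2)
-3*8 + o(-3)*0 = -3*8 + (5/2 + sqrt(2)*sqrt(-3)/2)*0 = -24 + (5/2 + sqrt(2)*(I*sqrt(3))/2)*0 = -24 + (5/2 + I*sqrt(6)/2)*0 = -24 + 0 = -24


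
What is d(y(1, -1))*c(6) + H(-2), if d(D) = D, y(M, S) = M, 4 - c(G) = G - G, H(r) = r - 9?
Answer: -7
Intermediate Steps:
H(r) = -9 + r
c(G) = 4 (c(G) = 4 - (G - G) = 4 - 1*0 = 4 + 0 = 4)
d(y(1, -1))*c(6) + H(-2) = 1*4 + (-9 - 2) = 4 - 11 = -7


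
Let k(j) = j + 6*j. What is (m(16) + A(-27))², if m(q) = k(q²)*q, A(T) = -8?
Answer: 821624896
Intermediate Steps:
k(j) = 7*j
m(q) = 7*q³ (m(q) = (7*q²)*q = 7*q³)
(m(16) + A(-27))² = (7*16³ - 8)² = (7*4096 - 8)² = (28672 - 8)² = 28664² = 821624896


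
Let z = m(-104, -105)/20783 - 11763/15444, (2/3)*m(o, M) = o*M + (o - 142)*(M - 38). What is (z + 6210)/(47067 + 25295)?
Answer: 221562622751/2580691449336 ≈ 0.085854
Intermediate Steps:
m(o, M) = 3*M*o/2 + 3*(-142 + o)*(-38 + M)/2 (m(o, M) = 3*(o*M + (o - 142)*(M - 38))/2 = 3*(M*o + (-142 + o)*(-38 + M))/2 = 3*M*o/2 + 3*(-142 + o)*(-38 + M)/2)
z = 91492871/35663628 (z = (8094 - 213*(-105) - 57*(-104) + 3*(-105)*(-104))/20783 - 11763/15444 = (8094 + 22365 + 5928 + 32760)*(1/20783) - 11763*1/15444 = 69147*(1/20783) - 1307/1716 = 69147/20783 - 1307/1716 = 91492871/35663628 ≈ 2.5654)
(z + 6210)/(47067 + 25295) = (91492871/35663628 + 6210)/(47067 + 25295) = (221562622751/35663628)/72362 = (221562622751/35663628)*(1/72362) = 221562622751/2580691449336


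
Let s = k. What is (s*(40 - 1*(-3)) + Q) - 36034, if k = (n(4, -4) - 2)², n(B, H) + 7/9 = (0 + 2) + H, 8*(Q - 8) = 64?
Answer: -2837951/81 ≈ -35036.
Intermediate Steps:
Q = 16 (Q = 8 + (⅛)*64 = 8 + 8 = 16)
n(B, H) = 11/9 + H (n(B, H) = -7/9 + ((0 + 2) + H) = -7/9 + (2 + H) = 11/9 + H)
k = 1849/81 (k = ((11/9 - 4) - 2)² = (-25/9 - 2)² = (-43/9)² = 1849/81 ≈ 22.827)
s = 1849/81 ≈ 22.827
(s*(40 - 1*(-3)) + Q) - 36034 = (1849*(40 - 1*(-3))/81 + 16) - 36034 = (1849*(40 + 3)/81 + 16) - 36034 = ((1849/81)*43 + 16) - 36034 = (79507/81 + 16) - 36034 = 80803/81 - 36034 = -2837951/81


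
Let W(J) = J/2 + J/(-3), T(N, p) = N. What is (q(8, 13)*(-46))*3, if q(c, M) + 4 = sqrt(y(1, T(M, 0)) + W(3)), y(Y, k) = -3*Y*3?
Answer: 552 - 69*I*sqrt(34) ≈ 552.0 - 402.34*I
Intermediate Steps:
y(Y, k) = -9*Y
W(J) = J/6 (W(J) = J*(1/2) + J*(-1/3) = J/2 - J/3 = J/6)
q(c, M) = -4 + I*sqrt(34)/2 (q(c, M) = -4 + sqrt(-9*1 + (1/6)*3) = -4 + sqrt(-9 + 1/2) = -4 + sqrt(-17/2) = -4 + I*sqrt(34)/2)
(q(8, 13)*(-46))*3 = ((-4 + I*sqrt(34)/2)*(-46))*3 = (184 - 23*I*sqrt(34))*3 = 552 - 69*I*sqrt(34)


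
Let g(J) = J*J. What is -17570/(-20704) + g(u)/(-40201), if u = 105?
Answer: 34147855/59451536 ≈ 0.57438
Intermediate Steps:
g(J) = J²
-17570/(-20704) + g(u)/(-40201) = -17570/(-20704) + 105²/(-40201) = -17570*(-1/20704) + 11025*(-1/40201) = 8785/10352 - 1575/5743 = 34147855/59451536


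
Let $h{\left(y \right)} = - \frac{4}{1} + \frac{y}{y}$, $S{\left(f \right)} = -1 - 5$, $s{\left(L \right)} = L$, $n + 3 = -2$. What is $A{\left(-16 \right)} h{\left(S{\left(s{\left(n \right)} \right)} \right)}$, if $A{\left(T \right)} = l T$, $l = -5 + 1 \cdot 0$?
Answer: $-240$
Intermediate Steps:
$n = -5$ ($n = -3 - 2 = -5$)
$l = -5$ ($l = -5 + 0 = -5$)
$S{\left(f \right)} = -6$
$h{\left(y \right)} = -3$ ($h{\left(y \right)} = \left(-4\right) 1 + 1 = -4 + 1 = -3$)
$A{\left(T \right)} = - 5 T$
$A{\left(-16 \right)} h{\left(S{\left(s{\left(n \right)} \right)} \right)} = \left(-5\right) \left(-16\right) \left(-3\right) = 80 \left(-3\right) = -240$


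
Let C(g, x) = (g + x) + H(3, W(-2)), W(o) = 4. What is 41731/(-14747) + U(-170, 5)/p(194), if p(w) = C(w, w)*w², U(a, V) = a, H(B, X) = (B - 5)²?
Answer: -307836485031/108783546032 ≈ -2.8298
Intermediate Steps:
H(B, X) = (-5 + B)²
C(g, x) = 4 + g + x (C(g, x) = (g + x) + (-5 + 3)² = (g + x) + (-2)² = (g + x) + 4 = 4 + g + x)
p(w) = w²*(4 + 2*w) (p(w) = (4 + w + w)*w² = (4 + 2*w)*w² = w²*(4 + 2*w))
41731/(-14747) + U(-170, 5)/p(194) = 41731/(-14747) - 170*1/(75272*(2 + 194)) = 41731*(-1/14747) - 170/(2*37636*196) = -41731/14747 - 170/14753312 = -41731/14747 - 170*1/14753312 = -41731/14747 - 85/7376656 = -307836485031/108783546032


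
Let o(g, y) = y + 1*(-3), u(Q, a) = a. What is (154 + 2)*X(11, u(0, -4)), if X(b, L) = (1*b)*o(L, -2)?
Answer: -8580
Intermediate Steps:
o(g, y) = -3 + y (o(g, y) = y - 3 = -3 + y)
X(b, L) = -5*b (X(b, L) = (1*b)*(-3 - 2) = b*(-5) = -5*b)
(154 + 2)*X(11, u(0, -4)) = (154 + 2)*(-5*11) = 156*(-55) = -8580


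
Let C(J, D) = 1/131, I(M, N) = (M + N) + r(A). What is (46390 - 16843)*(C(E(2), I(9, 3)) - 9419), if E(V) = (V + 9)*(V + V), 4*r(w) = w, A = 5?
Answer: -36457688736/131 ≈ -2.7830e+8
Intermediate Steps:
r(w) = w/4
E(V) = 2*V*(9 + V) (E(V) = (9 + V)*(2*V) = 2*V*(9 + V))
I(M, N) = 5/4 + M + N (I(M, N) = (M + N) + (1/4)*5 = (M + N) + 5/4 = 5/4 + M + N)
C(J, D) = 1/131
(46390 - 16843)*(C(E(2), I(9, 3)) - 9419) = (46390 - 16843)*(1/131 - 9419) = 29547*(-1233888/131) = -36457688736/131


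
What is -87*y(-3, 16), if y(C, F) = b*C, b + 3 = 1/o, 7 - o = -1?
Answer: -6003/8 ≈ -750.38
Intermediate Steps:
o = 8 (o = 7 - 1*(-1) = 7 + 1 = 8)
b = -23/8 (b = -3 + 1/8 = -23/8 ≈ -2.8750)
y(C, F) = -23*C/8
-87*y(-3, 16) = -(-2001)*(-3)/8 = -87*69/8 = -6003/8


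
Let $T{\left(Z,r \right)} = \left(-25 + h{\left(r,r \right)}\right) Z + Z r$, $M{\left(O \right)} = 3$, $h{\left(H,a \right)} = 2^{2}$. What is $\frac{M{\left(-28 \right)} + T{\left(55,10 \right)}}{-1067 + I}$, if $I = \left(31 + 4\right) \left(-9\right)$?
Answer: $\frac{301}{691} \approx 0.4356$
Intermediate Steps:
$h{\left(H,a \right)} = 4$
$T{\left(Z,r \right)} = - 21 Z + Z r$ ($T{\left(Z,r \right)} = \left(-25 + 4\right) Z + Z r = - 21 Z + Z r$)
$I = -315$ ($I = 35 \left(-9\right) = -315$)
$\frac{M{\left(-28 \right)} + T{\left(55,10 \right)}}{-1067 + I} = \frac{3 + 55 \left(-21 + 10\right)}{-1067 - 315} = \frac{3 + 55 \left(-11\right)}{-1382} = \left(3 - 605\right) \left(- \frac{1}{1382}\right) = \left(-602\right) \left(- \frac{1}{1382}\right) = \frac{301}{691}$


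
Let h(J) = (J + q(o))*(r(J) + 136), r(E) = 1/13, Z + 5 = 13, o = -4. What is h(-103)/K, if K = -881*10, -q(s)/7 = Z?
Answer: 281271/114530 ≈ 2.4559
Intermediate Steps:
Z = 8 (Z = -5 + 13 = 8)
r(E) = 1/13
q(s) = -56 (q(s) = -7*8 = -56)
K = -8810
h(J) = -99064/13 + 1769*J/13 (h(J) = (J - 56)*(1/13 + 136) = (-56 + J)*(1769/13) = -99064/13 + 1769*J/13)
h(-103)/K = (-99064/13 + (1769/13)*(-103))/(-8810) = (-99064/13 - 182207/13)*(-1/8810) = -281271/13*(-1/8810) = 281271/114530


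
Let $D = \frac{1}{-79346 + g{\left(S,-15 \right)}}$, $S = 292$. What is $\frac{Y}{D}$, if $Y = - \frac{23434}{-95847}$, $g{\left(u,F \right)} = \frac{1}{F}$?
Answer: $- \frac{27890935894}{1437705} \approx -19400.0$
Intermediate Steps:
$D = - \frac{15}{1190191}$ ($D = \frac{1}{-79346 + \frac{1}{-15}} = \frac{1}{-79346 - \frac{1}{15}} = \frac{1}{- \frac{1190191}{15}} = - \frac{15}{1190191} \approx -1.2603 \cdot 10^{-5}$)
$Y = \frac{23434}{95847}$ ($Y = \left(-23434\right) \left(- \frac{1}{95847}\right) = \frac{23434}{95847} \approx 0.24449$)
$\frac{Y}{D} = \frac{23434}{95847 \left(- \frac{15}{1190191}\right)} = \frac{23434}{95847} \left(- \frac{1190191}{15}\right) = - \frac{27890935894}{1437705}$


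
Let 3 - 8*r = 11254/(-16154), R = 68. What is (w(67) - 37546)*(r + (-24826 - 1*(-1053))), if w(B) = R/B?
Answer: 23561259865935/26398 ≈ 8.9254e+8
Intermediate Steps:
w(B) = 68/B
r = 14929/32308 (r = 3/8 - 5627/(4*(-16154)) = 3/8 - 5627*(-1)/(4*16154) = 3/8 - ⅛*(-5627/8077) = 3/8 + 5627/64616 = 14929/32308 ≈ 0.46208)
(w(67) - 37546)*(r + (-24826 - 1*(-1053))) = (68/67 - 37546)*(14929/32308 + (-24826 - 1*(-1053))) = (68*(1/67) - 37546)*(14929/32308 + (-24826 + 1053)) = (68/67 - 37546)*(14929/32308 - 23773) = -2515514/67*(-768043155/32308) = 23561259865935/26398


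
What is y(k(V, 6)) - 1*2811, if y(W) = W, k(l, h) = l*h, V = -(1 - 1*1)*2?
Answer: -2811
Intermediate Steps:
V = 0 (V = -(1 - 1)*2 = -1*0*2 = 0*2 = 0)
k(l, h) = h*l
y(k(V, 6)) - 1*2811 = 6*0 - 1*2811 = 0 - 2811 = -2811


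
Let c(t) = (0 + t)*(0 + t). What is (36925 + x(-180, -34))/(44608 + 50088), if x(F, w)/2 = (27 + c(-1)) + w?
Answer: 36913/94696 ≈ 0.38981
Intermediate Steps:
c(t) = t² (c(t) = t*t = t²)
x(F, w) = 56 + 2*w (x(F, w) = 2*((27 + (-1)²) + w) = 2*((27 + 1) + w) = 2*(28 + w) = 56 + 2*w)
(36925 + x(-180, -34))/(44608 + 50088) = (36925 + (56 + 2*(-34)))/(44608 + 50088) = (36925 + (56 - 68))/94696 = (36925 - 12)*(1/94696) = 36913*(1/94696) = 36913/94696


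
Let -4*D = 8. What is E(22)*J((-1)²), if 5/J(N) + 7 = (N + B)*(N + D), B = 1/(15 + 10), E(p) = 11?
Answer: -1375/201 ≈ -6.8408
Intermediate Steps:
D = -2 (D = -¼*8 = -2)
B = 1/25 ≈ 0.040000
J(N) = 5/(-7 + (-2 + N)*(1/25 + N)) (J(N) = 5/(-7 + (N + 1/25)*(N - 2)) = 5/(-7 + (1/25 + N)*(-2 + N)) = 5/(-7 + (-2 + N)*(1/25 + N)))
E(22)*J((-1)²) = 11*(125/(-177 - 49*(-1)² + 25*((-1)²)²)) = 11*(125/(-177 - 49*1 + 25*1²)) = 11*(125/(-177 - 49 + 25*1)) = 11*(125/(-177 - 49 + 25)) = 11*(125/(-201)) = 11*(125*(-1/201)) = 11*(-125/201) = -1375/201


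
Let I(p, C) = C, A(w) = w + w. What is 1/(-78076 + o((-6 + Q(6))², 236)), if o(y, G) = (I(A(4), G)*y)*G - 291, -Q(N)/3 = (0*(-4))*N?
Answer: 1/1926689 ≈ 5.1902e-7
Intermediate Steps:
A(w) = 2*w
Q(N) = 0 (Q(N) = -3*0*(-4)*N = -0*N = -3*0 = 0)
o(y, G) = -291 + y*G² (o(y, G) = (G*y)*G - 291 = y*G² - 291 = -291 + y*G²)
1/(-78076 + o((-6 + Q(6))², 236)) = 1/(-78076 + (-291 + (-6 + 0)²*236²)) = 1/(-78076 + (-291 + (-6)²*55696)) = 1/(-78076 + (-291 + 36*55696)) = 1/(-78076 + (-291 + 2005056)) = 1/(-78076 + 2004765) = 1/1926689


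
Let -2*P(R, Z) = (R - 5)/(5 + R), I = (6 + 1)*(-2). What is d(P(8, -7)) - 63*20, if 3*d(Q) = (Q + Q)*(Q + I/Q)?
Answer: -1287095/1014 ≈ -1269.3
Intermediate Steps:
I = -14 (I = 7*(-2) = -14)
P(R, Z) = -(-5 + R)/(2*(5 + R)) (P(R, Z) = -(R - 5)/(2*(5 + R)) = -(-5 + R)/(2*(5 + R)))
d(Q) = 2*Q*(Q - 14/Q)/3 (d(Q) = ((Q + Q)*(Q - 14/Q))/3 = ((2*Q)*(Q - 14/Q))/3 = (2*Q*(Q - 14/Q))/3 = 2*Q*(Q - 14/Q)/3)
d(P(8, -7)) - 63*20 = (-28/3 + 2*((5 - 1*8)/(2*(5 + 8)))²/3) - 63*20 = (-28/3 + 2*((½)*(5 - 8)/13)²/3) - 1*1260 = (-28/3 + 2*((½)*(1/13)*(-3))²/3) - 1260 = (-28/3 + 2*(-3/26)²/3) - 1260 = (-28/3 + (⅔)*(9/676)) - 1260 = (-28/3 + 3/338) - 1260 = -9455/1014 - 1260 = -1287095/1014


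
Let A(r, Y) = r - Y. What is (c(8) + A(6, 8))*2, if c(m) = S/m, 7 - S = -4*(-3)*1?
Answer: -21/4 ≈ -5.2500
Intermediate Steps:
S = -5 (S = 7 - (-4*(-3)) = 7 - 12 = -5)
c(m) = -5/m
(c(8) + A(6, 8))*2 = (-5/8 + (6 - 1*8))*2 = (-5*1/8 + (6 - 8))*2 = (-5/8 - 2)*2 = -21/8*2 = -21/4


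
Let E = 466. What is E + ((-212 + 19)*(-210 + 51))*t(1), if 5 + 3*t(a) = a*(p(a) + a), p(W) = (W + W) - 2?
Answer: -40450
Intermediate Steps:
p(W) = -2 + 2*W (p(W) = 2*W - 2 = -2 + 2*W)
t(a) = -5/3 + a*(-2 + 3*a)/3 (t(a) = -5/3 + (a*((-2 + 2*a) + a))/3 = -5/3 + (a*(-2 + 3*a))/3 = -5/3 + a*(-2 + 3*a)/3)
E + ((-212 + 19)*(-210 + 51))*t(1) = 466 + ((-212 + 19)*(-210 + 51))*(-5/3 + 1**2 - 2/3*1) = 466 + (-193*(-159))*(-5/3 + 1 - 2/3) = 466 + 30687*(-4/3) = 466 - 40916 = -40450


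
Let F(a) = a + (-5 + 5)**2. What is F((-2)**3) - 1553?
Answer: -1561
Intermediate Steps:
F(a) = a (F(a) = a + 0**2 = a + 0 = a)
F((-2)**3) - 1553 = (-2)**3 - 1553 = -8 - 1553 = -1561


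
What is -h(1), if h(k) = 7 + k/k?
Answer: -8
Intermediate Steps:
h(k) = 8 (h(k) = 7 + 1 = 8)
-h(1) = -1*8 = -8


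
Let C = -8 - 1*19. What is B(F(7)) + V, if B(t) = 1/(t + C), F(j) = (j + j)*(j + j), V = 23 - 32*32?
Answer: -169168/169 ≈ -1001.0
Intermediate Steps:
C = -27 (C = -8 - 19 = -27)
V = -1001 (V = 23 - 1024 = -1001)
F(j) = 4*j² (F(j) = (2*j)*(2*j) = 4*j²)
B(t) = 1/(-27 + t) (B(t) = 1/(t - 27) = 1/(-27 + t))
B(F(7)) + V = 1/(-27 + 4*7²) - 1001 = 1/(-27 + 4*49) - 1001 = 1/(-27 + 196) - 1001 = 1/169 - 1001 = -169168/169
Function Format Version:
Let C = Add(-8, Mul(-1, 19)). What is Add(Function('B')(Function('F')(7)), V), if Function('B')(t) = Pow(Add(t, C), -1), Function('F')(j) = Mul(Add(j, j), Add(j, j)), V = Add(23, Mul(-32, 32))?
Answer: Rational(-169168, 169) ≈ -1001.0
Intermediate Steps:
C = -27 (C = Add(-8, -19) = -27)
V = -1001 (V = Add(23, -1024) = -1001)
Function('F')(j) = Mul(4, Pow(j, 2)) (Function('F')(j) = Mul(Mul(2, j), Mul(2, j)) = Mul(4, Pow(j, 2)))
Function('B')(t) = Pow(Add(-27, t), -1) (Function('B')(t) = Pow(Add(t, -27), -1) = Pow(Add(-27, t), -1))
Add(Function('B')(Function('F')(7)), V) = Add(Pow(Add(-27, Mul(4, Pow(7, 2))), -1), -1001) = Add(Pow(Add(-27, Mul(4, 49)), -1), -1001) = Add(Pow(Add(-27, 196), -1), -1001) = Add(Pow(169, -1), -1001) = Add(Rational(1, 169), -1001) = Rational(-169168, 169)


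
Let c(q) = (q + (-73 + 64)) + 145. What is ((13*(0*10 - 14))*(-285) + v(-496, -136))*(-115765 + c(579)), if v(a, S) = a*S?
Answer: -13728456300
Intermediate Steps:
v(a, S) = S*a
c(q) = 136 + q (c(q) = (q - 9) + 145 = (-9 + q) + 145 = 136 + q)
((13*(0*10 - 14))*(-285) + v(-496, -136))*(-115765 + c(579)) = ((13*(0*10 - 14))*(-285) - 136*(-496))*(-115765 + (136 + 579)) = ((13*(0 - 14))*(-285) + 67456)*(-115765 + 715) = ((13*(-14))*(-285) + 67456)*(-115050) = (-182*(-285) + 67456)*(-115050) = (51870 + 67456)*(-115050) = 119326*(-115050) = -13728456300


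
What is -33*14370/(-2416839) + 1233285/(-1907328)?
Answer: -230686363915/512189410688 ≈ -0.45039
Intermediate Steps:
-33*14370/(-2416839) + 1233285/(-1907328) = -474210*(-1/2416839) + 1233285*(-1/1907328) = 158070/805613 - 411095/635776 = -230686363915/512189410688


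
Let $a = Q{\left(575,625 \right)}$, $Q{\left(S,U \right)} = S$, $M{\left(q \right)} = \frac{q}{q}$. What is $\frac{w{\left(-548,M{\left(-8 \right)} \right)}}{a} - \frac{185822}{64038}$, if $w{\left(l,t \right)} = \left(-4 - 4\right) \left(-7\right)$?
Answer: $- \frac{3971597}{1416225} \approx -2.8044$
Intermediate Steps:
$M{\left(q \right)} = 1$
$w{\left(l,t \right)} = 56$ ($w{\left(l,t \right)} = \left(-8\right) \left(-7\right) = 56$)
$a = 575$
$\frac{w{\left(-548,M{\left(-8 \right)} \right)}}{a} - \frac{185822}{64038} = \frac{56}{575} - \frac{185822}{64038} = 56 \cdot \frac{1}{575} - \frac{7147}{2463} = \frac{56}{575} - \frac{7147}{2463} = - \frac{3971597}{1416225}$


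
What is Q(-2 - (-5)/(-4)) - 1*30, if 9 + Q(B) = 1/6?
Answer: -233/6 ≈ -38.833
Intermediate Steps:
Q(B) = -53/6 (Q(B) = -9 + 1/6 = -53/6)
Q(-2 - (-5)/(-4)) - 1*30 = -53/6 - 1*30 = -53/6 - 30 = -233/6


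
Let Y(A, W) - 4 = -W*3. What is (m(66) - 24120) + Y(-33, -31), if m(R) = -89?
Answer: -24112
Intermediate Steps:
Y(A, W) = 4 - 3*W (Y(A, W) = 4 - W*3 = 4 - 3*W)
(m(66) - 24120) + Y(-33, -31) = (-89 - 24120) + (4 - 3*(-31)) = -24209 + (4 + 93) = -24209 + 97 = -24112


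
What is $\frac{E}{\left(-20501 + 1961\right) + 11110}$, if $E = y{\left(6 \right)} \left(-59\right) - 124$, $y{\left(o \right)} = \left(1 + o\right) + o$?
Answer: $\frac{891}{7430} \approx 0.11992$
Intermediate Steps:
$y{\left(o \right)} = 1 + 2 o$
$E = -891$ ($E = \left(1 + 2 \cdot 6\right) \left(-59\right) - 124 = \left(1 + 12\right) \left(-59\right) - 124 = 13 \left(-59\right) - 124 = -767 - 124 = -891$)
$\frac{E}{\left(-20501 + 1961\right) + 11110} = - \frac{891}{\left(-20501 + 1961\right) + 11110} = - \frac{891}{-18540 + 11110} = - \frac{891}{-7430} = \left(-891\right) \left(- \frac{1}{7430}\right) = \frac{891}{7430}$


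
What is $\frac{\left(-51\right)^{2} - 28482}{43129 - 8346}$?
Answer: $- \frac{25881}{34783} \approx -0.74407$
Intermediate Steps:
$\frac{\left(-51\right)^{2} - 28482}{43129 - 8346} = \frac{2601 - 28482}{34783} = \left(-25881\right) \frac{1}{34783} = - \frac{25881}{34783}$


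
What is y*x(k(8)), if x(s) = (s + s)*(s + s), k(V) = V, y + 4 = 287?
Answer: 72448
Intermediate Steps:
y = 283 (y = -4 + 287 = 283)
x(s) = 4*s**2 (x(s) = (2*s)*(2*s) = 4*s**2)
y*x(k(8)) = 283*(4*8**2) = 283*(4*64) = 283*256 = 72448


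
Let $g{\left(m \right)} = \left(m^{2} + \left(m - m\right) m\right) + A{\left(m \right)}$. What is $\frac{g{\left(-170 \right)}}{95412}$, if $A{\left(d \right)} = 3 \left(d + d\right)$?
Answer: $\frac{6970}{23853} \approx 0.29221$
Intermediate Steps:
$A{\left(d \right)} = 6 d$ ($A{\left(d \right)} = 3 \cdot 2 d = 6 d$)
$g{\left(m \right)} = m^{2} + 6 m$ ($g{\left(m \right)} = \left(m^{2} + \left(m - m\right) m\right) + 6 m = \left(m^{2} + 0 m\right) + 6 m = \left(m^{2} + 0\right) + 6 m = m^{2} + 6 m$)
$\frac{g{\left(-170 \right)}}{95412} = \frac{\left(-170\right) \left(6 - 170\right)}{95412} = \left(-170\right) \left(-164\right) \frac{1}{95412} = 27880 \cdot \frac{1}{95412} = \frac{6970}{23853}$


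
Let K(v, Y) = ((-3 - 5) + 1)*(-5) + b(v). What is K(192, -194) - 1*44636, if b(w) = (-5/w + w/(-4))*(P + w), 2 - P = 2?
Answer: -53822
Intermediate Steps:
P = 0 (P = 2 - 1*2 = 2 - 2 = 0)
b(w) = w*(-5/w - w/4) (b(w) = (-5/w + w/(-4))*(0 + w) = (-5/w + w*(-¼))*w = (-5/w - w/4)*w = w*(-5/w - w/4))
K(v, Y) = 30 - v²/4 (K(v, Y) = ((-3 - 5) + 1)*(-5) + (-5 - v²/4) = (-8 + 1)*(-5) + (-5 - v²/4) = -7*(-5) + (-5 - v²/4) = 35 + (-5 - v²/4) = 30 - v²/4)
K(192, -194) - 1*44636 = (30 - ¼*192²) - 1*44636 = (30 - ¼*36864) - 44636 = (30 - 9216) - 44636 = -9186 - 44636 = -53822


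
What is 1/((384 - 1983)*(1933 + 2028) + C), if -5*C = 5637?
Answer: -5/31673832 ≈ -1.5786e-7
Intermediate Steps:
C = -5637/5 (C = -1/5*5637 = -5637/5 ≈ -1127.4)
1/((384 - 1983)*(1933 + 2028) + C) = 1/((384 - 1983)*(1933 + 2028) - 5637/5) = 1/(-1599*3961 - 5637/5) = 1/(-6333639 - 5637/5) = 1/(-31673832/5) = -5/31673832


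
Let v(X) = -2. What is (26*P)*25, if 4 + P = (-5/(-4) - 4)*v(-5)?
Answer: 975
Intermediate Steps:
P = 3/2 (P = -4 + (-5/(-4) - 4)*(-2) = -4 + (-5*(-¼) - 4)*(-2) = -4 + (5/4 - 4)*(-2) = -4 - 11/4*(-2) = -4 + 11/2 = 3/2 ≈ 1.5000)
(26*P)*25 = (26*(3/2))*25 = 39*25 = 975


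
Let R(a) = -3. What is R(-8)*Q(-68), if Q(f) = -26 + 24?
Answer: 6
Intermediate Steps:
Q(f) = -2
R(-8)*Q(-68) = -3*(-2) = 6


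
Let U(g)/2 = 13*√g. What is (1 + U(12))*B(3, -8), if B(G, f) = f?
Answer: -8 - 416*√3 ≈ -728.53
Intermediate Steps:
U(g) = 26*√g (U(g) = 2*(13*√g) = 26*√g)
(1 + U(12))*B(3, -8) = (1 + 26*√12)*(-8) = (1 + 26*(2*√3))*(-8) = (1 + 52*√3)*(-8) = -8 - 416*√3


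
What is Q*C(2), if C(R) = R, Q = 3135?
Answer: 6270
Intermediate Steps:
Q*C(2) = 3135*2 = 6270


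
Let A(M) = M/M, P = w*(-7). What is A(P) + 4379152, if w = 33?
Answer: 4379153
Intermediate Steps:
P = -231 (P = 33*(-7) = -231)
A(M) = 1
A(P) + 4379152 = 1 + 4379152 = 4379153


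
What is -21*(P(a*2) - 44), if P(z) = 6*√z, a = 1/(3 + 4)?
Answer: 924 - 18*√14 ≈ 856.65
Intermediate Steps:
a = ⅐ (a = 1/7 = ⅐ ≈ 0.14286)
-21*(P(a*2) - 44) = -21*(6*√((⅐)*2) - 44) = -21*(6*√(2/7) - 44) = -21*(6*(√14/7) - 44) = -21*(6*√14/7 - 44) = -21*(-44 + 6*√14/7) = 924 - 18*√14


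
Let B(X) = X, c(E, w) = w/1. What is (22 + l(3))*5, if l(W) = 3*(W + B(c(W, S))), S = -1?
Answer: 140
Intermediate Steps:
c(E, w) = w (c(E, w) = w*1 = w)
l(W) = -3 + 3*W (l(W) = 3*(W - 1) = 3*(-1 + W) = -3 + 3*W)
(22 + l(3))*5 = (22 + (-3 + 3*3))*5 = (22 + (-3 + 9))*5 = (22 + 6)*5 = 28*5 = 140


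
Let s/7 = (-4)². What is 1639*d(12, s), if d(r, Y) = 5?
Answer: 8195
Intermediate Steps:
s = 112 (s = 7*(-4)² = 7*16 = 112)
1639*d(12, s) = 1639*5 = 8195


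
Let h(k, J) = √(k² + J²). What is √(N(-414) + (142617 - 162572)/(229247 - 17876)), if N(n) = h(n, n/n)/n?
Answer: √(-8925093973380 - 228352687054*√171397)/9723066 ≈ 1.0461*I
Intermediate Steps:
h(k, J) = √(J² + k²)
N(n) = √(1 + n²)/n (N(n) = √((n/n)² + n²)/n = √(1² + n²)/n = √(1 + n²)/n)
√(N(-414) + (142617 - 162572)/(229247 - 17876)) = √(√(1 + (-414)²)/(-414) + (142617 - 162572)/(229247 - 17876)) = √(-√(1 + 171396)/414 - 19955/211371) = √(-√171397/414 - 19955*1/211371) = √(-√171397/414 - 19955/211371) = √(-19955/211371 - √171397/414)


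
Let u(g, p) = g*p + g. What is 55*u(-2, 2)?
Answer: -330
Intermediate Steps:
u(g, p) = g + g*p
55*u(-2, 2) = 55*(-2*(1 + 2)) = 55*(-2*3) = 55*(-6) = -330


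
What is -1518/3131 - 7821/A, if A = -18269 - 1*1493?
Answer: -5511165/61874822 ≈ -0.089070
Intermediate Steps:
A = -19762 (A = -18269 - 1493 = -19762)
-1518/3131 - 7821/A = -1518/3131 - 7821/(-19762) = -1518*1/3131 - 7821*(-1/19762) = -1518/3131 + 7821/19762 = -5511165/61874822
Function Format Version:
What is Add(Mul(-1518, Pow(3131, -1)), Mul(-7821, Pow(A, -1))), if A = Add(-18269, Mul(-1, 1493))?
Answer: Rational(-5511165, 61874822) ≈ -0.089070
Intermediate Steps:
A = -19762 (A = Add(-18269, -1493) = -19762)
Add(Mul(-1518, Pow(3131, -1)), Mul(-7821, Pow(A, -1))) = Add(Mul(-1518, Pow(3131, -1)), Mul(-7821, Pow(-19762, -1))) = Add(Mul(-1518, Rational(1, 3131)), Mul(-7821, Rational(-1, 19762))) = Add(Rational(-1518, 3131), Rational(7821, 19762)) = Rational(-5511165, 61874822)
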